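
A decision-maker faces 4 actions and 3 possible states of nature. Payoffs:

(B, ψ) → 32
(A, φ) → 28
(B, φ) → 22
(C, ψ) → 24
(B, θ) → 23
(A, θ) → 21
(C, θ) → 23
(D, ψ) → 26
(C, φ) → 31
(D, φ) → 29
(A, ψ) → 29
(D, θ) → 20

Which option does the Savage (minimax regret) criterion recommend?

A

Column bests: θ=23, φ=31, ψ=32.
A regrets: 2, 3, 3 → max 3
B regrets: 0, 9, 0 → max 9
C regrets: 0, 0, 8 → max 8
D regrets: 3, 2, 6 → max 6
Smallest max regret = 3 → A.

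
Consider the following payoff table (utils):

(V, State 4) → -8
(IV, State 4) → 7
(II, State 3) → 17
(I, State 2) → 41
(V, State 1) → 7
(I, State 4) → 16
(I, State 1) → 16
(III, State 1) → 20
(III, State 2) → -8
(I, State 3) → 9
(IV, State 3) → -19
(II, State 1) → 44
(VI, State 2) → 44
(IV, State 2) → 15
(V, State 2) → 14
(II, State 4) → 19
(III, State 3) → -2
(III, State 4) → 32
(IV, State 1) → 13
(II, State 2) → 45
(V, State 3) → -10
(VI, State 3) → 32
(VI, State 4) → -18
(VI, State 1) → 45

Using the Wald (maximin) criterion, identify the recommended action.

Row minima: I=9, II=17, III=-8, IV=-19, V=-10, VI=-18
Best worst-case = 17 → II.

II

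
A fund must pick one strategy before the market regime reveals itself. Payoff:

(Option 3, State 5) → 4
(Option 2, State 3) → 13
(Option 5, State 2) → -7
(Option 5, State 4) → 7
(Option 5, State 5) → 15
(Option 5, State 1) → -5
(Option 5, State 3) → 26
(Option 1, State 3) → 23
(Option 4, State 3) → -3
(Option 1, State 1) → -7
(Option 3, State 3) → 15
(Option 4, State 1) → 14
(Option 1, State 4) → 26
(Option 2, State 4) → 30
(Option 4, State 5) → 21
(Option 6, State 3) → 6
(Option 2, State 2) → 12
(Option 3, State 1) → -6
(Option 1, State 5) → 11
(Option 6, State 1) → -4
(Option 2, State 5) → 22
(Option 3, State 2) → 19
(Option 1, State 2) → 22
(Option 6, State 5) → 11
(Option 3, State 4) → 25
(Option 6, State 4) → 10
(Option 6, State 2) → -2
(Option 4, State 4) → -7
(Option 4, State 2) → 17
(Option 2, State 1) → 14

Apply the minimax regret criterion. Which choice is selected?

Option 2

Column bests: State 1=14, State 2=22, State 3=26, State 4=30, State 5=22.
Option 1 regrets: 21, 0, 3, 4, 11 → max 21
Option 2 regrets: 0, 10, 13, 0, 0 → max 13
Option 3 regrets: 20, 3, 11, 5, 18 → max 20
Option 4 regrets: 0, 5, 29, 37, 1 → max 37
Option 5 regrets: 19, 29, 0, 23, 7 → max 29
Option 6 regrets: 18, 24, 20, 20, 11 → max 24
Smallest max regret = 13 → Option 2.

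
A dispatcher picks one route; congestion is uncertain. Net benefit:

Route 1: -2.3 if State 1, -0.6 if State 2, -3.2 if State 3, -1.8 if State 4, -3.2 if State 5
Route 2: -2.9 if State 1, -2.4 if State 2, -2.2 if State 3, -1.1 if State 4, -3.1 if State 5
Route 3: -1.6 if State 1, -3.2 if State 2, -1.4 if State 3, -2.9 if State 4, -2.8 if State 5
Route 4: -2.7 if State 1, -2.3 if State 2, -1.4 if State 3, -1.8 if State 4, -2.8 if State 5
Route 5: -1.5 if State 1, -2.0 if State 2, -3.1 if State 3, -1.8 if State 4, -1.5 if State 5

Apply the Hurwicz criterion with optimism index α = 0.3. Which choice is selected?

Route 1: 0.3·(-0.6) + 0.7·(-3.2) = -2.42
Route 2: 0.3·(-1.1) + 0.7·(-3.1) = -2.5
Route 3: 0.3·(-1.4) + 0.7·(-3.2) = -2.66
Route 4: 0.3·(-1.4) + 0.7·(-2.8) = -2.38
Route 5: 0.3·(-1.5) + 0.7·(-3.1) = -2.62
Highest Hurwicz score = -2.38 → Route 4.

Route 4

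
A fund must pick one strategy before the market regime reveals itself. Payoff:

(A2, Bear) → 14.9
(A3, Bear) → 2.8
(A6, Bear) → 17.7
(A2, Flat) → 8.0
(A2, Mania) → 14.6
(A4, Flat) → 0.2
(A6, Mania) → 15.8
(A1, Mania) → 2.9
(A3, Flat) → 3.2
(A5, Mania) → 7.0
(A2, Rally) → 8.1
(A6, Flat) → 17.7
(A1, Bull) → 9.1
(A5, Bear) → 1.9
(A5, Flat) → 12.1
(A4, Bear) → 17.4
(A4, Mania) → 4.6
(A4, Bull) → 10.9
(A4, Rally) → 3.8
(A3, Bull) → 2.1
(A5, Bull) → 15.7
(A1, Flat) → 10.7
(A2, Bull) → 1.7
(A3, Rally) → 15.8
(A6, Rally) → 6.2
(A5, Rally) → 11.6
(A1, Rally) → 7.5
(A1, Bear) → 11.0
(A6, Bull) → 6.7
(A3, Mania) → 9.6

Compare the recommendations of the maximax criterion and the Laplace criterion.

Row maxima: A1=11.0, A2=14.9, A3=15.8, A4=17.4, A5=15.7, A6=17.7
Best best-case = 17.7 → A6.
Row averages: A1=8.24, A2=9.46, A3=6.7, A4=7.38, A5=9.66, A6=12.82
Highest average = 12.82 → A6.

maximax → A6; laplace → A6 (agree)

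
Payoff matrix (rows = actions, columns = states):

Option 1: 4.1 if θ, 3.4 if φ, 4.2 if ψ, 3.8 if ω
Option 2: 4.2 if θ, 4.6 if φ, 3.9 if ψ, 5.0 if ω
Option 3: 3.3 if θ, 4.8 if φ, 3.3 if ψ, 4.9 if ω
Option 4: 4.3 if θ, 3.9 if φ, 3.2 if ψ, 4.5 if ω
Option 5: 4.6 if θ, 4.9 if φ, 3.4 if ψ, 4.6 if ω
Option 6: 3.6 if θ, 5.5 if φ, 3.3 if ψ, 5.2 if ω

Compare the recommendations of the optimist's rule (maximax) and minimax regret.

Row maxima: Option 1=4.2, Option 2=5.0, Option 3=4.9, Option 4=4.5, Option 5=4.9, Option 6=5.5
Best best-case = 5.5 → Option 6.
Column bests: θ=4.6, φ=5.5, ψ=4.2, ω=5.2.
Option 1 regrets: 0.5, 2.1, 0.0, 1.4 → max 2.1
Option 2 regrets: 0.4, 0.9, 0.3, 0.2 → max 0.9
Option 3 regrets: 1.3, 0.7, 0.9, 0.3 → max 1.3
Option 4 regrets: 0.3, 1.6, 1.0, 0.7 → max 1.6
Option 5 regrets: 0.0, 0.6, 0.8, 0.6 → max 0.8
Option 6 regrets: 1.0, 0.0, 0.9, 0.0 → max 1.0
Smallest max regret = 0.8 → Option 5.

maximax → Option 6; minimax regret → Option 5 (disagree)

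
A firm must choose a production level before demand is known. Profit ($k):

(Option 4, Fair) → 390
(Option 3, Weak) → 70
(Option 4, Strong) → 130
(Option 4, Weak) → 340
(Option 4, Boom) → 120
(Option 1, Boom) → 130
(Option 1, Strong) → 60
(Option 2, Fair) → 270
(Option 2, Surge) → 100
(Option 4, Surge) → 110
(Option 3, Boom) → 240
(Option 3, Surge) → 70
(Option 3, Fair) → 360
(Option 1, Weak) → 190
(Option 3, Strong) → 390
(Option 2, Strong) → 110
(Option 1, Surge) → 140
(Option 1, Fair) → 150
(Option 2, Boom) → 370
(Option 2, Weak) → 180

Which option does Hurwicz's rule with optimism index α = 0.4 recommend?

Option 4

Option 1: 0.4·190 + 0.6·60 = 112
Option 2: 0.4·370 + 0.6·100 = 208
Option 3: 0.4·390 + 0.6·70 = 198
Option 4: 0.4·390 + 0.6·110 = 222
Highest Hurwicz score = 222 → Option 4.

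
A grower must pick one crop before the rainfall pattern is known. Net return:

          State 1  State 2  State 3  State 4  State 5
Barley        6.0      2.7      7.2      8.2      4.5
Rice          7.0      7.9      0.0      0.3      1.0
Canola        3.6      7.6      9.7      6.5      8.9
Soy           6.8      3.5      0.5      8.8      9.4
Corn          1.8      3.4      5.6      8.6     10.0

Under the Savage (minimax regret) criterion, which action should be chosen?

Canola

Column bests: State 1=7.0, State 2=7.9, State 3=9.7, State 4=8.8, State 5=10.0.
Barley regrets: 1.0, 5.2, 2.5, 0.6, 5.5 → max 5.5
Rice regrets: 0.0, 0.0, 9.7, 8.5, 9.0 → max 9.7
Canola regrets: 3.4, 0.3, 0.0, 2.3, 1.1 → max 3.4
Soy regrets: 0.2, 4.4, 9.2, 0.0, 0.6 → max 9.2
Corn regrets: 5.2, 4.5, 4.1, 0.2, 0.0 → max 5.2
Smallest max regret = 3.4 → Canola.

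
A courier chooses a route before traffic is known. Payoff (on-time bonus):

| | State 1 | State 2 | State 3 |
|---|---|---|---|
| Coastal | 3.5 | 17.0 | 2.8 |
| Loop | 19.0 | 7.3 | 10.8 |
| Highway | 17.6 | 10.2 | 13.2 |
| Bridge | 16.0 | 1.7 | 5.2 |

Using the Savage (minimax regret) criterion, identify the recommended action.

Highway

Column bests: State 1=19.0, State 2=17.0, State 3=13.2.
Coastal regrets: 15.5, 0.0, 10.4 → max 15.5
Loop regrets: 0.0, 9.7, 2.4 → max 9.7
Highway regrets: 1.4, 6.8, 0.0 → max 6.8
Bridge regrets: 3.0, 15.3, 8.0 → max 15.3
Smallest max regret = 6.8 → Highway.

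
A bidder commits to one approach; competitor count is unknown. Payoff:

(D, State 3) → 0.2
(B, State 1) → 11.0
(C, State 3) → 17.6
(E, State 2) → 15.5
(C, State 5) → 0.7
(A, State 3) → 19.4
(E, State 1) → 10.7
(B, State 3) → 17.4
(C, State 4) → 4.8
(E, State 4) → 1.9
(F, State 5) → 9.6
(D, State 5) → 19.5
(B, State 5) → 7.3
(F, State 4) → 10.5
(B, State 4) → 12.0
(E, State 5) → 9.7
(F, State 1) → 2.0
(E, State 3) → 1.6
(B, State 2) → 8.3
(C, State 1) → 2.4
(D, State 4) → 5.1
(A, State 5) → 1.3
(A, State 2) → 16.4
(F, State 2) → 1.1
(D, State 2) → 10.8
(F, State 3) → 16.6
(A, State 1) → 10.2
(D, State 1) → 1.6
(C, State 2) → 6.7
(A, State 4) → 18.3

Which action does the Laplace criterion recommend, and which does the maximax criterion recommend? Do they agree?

Row averages: A=13.12, B=11.2, C=6.44, D=7.44, E=7.88, F=7.96
Highest average = 13.12 → A.
Row maxima: A=19.4, B=17.4, C=17.6, D=19.5, E=15.5, F=16.6
Best best-case = 19.5 → D.

laplace → A; maximax → D (disagree)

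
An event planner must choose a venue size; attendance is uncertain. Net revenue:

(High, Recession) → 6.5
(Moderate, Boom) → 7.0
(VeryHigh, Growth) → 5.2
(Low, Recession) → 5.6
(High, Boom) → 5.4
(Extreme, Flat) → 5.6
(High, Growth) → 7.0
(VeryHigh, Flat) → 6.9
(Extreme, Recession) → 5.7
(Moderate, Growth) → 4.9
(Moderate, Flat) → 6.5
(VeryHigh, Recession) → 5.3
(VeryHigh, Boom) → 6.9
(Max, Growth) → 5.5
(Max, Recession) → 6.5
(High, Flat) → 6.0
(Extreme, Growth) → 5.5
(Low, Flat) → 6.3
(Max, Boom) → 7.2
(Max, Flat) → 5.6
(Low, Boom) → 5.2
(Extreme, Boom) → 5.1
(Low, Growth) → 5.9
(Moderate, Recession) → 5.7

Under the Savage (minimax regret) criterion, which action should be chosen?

Max

Column bests: Recession=6.5, Flat=6.9, Growth=7.0, Boom=7.2.
Low regrets: 0.9, 0.6, 1.1, 2.0 → max 2.0
Moderate regrets: 0.8, 0.4, 2.1, 0.2 → max 2.1
High regrets: 0.0, 0.9, 0.0, 1.8 → max 1.8
VeryHigh regrets: 1.2, 0.0, 1.8, 0.3 → max 1.8
Extreme regrets: 0.8, 1.3, 1.5, 2.1 → max 2.1
Max regrets: 0.0, 1.3, 1.5, 0.0 → max 1.5
Smallest max regret = 1.5 → Max.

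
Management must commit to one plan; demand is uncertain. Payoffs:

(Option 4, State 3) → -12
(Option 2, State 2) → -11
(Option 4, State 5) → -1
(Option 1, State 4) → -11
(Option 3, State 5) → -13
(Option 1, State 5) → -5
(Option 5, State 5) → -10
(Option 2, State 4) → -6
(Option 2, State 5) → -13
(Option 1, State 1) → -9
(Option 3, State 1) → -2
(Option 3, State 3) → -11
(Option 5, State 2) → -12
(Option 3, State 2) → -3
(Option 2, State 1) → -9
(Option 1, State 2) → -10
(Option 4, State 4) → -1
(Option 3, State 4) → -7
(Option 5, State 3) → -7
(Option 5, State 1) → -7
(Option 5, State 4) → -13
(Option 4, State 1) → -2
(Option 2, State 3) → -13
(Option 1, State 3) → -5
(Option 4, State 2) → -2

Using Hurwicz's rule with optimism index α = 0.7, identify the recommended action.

Option 4

Option 1: 0.7·(-5) + 0.3·(-11) = -6.8
Option 2: 0.7·(-6) + 0.3·(-13) = -8.1
Option 3: 0.7·(-2) + 0.3·(-13) = -5.3
Option 4: 0.7·(-1) + 0.3·(-12) = -4.3
Option 5: 0.7·(-7) + 0.3·(-13) = -8.8
Highest Hurwicz score = -4.3 → Option 4.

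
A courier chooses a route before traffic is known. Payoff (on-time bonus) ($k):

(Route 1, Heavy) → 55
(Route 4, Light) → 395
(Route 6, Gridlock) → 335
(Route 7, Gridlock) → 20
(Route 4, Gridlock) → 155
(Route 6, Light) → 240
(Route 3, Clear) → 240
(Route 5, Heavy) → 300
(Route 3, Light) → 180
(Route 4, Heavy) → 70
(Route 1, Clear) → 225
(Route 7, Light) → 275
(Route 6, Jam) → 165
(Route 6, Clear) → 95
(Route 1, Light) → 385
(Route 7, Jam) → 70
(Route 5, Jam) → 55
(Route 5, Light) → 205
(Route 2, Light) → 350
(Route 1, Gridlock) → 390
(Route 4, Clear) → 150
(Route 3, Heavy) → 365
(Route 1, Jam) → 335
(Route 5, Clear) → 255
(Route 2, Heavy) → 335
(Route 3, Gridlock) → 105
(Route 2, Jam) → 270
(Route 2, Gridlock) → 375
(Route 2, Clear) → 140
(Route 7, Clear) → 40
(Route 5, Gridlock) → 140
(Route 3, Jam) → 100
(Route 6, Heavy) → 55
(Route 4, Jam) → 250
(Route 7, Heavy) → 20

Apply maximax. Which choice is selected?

Row maxima: Route 1=390, Route 2=375, Route 3=365, Route 4=395, Route 5=300, Route 6=335, Route 7=275
Best best-case = 395 → Route 4.

Route 4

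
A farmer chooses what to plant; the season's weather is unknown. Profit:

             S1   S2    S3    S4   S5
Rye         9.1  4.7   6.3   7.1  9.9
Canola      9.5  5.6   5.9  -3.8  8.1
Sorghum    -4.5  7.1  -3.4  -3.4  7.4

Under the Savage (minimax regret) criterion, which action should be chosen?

Column bests: S1=9.5, S2=7.1, S3=6.3, S4=7.1, S5=9.9.
Rye regrets: 0.4, 2.4, 0.0, 0.0, 0.0 → max 2.4
Canola regrets: 0.0, 1.5, 0.4, 10.9, 1.8 → max 10.9
Sorghum regrets: 14.0, 0.0, 9.7, 10.5, 2.5 → max 14.0
Smallest max regret = 2.4 → Rye.

Rye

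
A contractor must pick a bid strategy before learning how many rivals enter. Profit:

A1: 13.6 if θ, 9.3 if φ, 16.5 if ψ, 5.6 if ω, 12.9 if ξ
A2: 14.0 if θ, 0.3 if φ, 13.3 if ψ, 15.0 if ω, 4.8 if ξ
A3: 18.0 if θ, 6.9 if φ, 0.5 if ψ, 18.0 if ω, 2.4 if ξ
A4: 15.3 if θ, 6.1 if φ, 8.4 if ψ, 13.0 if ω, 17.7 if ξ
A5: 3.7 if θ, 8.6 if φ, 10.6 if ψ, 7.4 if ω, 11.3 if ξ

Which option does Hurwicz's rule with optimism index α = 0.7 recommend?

A4

A1: 0.7·16.5 + 0.3·5.6 = 13.23
A2: 0.7·15.0 + 0.3·0.3 = 10.59
A3: 0.7·18.0 + 0.3·0.5 = 12.75
A4: 0.7·17.7 + 0.3·6.1 = 14.22
A5: 0.7·11.3 + 0.3·3.7 = 9.02
Highest Hurwicz score = 14.22 → A4.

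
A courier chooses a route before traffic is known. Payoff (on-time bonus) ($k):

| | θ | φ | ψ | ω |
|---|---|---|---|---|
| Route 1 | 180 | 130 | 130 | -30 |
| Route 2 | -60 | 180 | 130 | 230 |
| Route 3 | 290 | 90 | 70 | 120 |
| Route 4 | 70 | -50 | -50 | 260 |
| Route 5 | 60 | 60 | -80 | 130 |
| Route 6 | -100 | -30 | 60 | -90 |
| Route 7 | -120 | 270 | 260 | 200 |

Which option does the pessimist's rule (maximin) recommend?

Row minima: Route 1=-30, Route 2=-60, Route 3=70, Route 4=-50, Route 5=-80, Route 6=-100, Route 7=-120
Best worst-case = 70 → Route 3.

Route 3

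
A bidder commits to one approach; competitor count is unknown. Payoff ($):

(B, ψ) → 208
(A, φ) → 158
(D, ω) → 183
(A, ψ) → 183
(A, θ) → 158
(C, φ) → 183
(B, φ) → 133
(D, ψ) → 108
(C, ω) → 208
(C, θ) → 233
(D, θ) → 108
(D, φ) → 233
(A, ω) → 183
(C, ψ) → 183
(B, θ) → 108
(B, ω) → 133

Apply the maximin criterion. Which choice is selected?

C

Row minima: A=158, B=108, C=183, D=108
Best worst-case = 183 → C.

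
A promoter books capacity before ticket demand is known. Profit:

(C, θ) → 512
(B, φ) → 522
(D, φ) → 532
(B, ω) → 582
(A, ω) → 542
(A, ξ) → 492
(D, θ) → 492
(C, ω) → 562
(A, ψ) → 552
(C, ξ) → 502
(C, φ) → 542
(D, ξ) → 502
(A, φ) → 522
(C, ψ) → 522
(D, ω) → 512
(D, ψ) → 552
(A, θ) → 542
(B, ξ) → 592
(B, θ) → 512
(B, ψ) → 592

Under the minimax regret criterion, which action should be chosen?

Column bests: θ=542, φ=542, ψ=592, ω=582, ξ=592.
A regrets: 0, 20, 40, 40, 100 → max 100
B regrets: 30, 20, 0, 0, 0 → max 30
C regrets: 30, 0, 70, 20, 90 → max 90
D regrets: 50, 10, 40, 70, 90 → max 90
Smallest max regret = 30 → B.

B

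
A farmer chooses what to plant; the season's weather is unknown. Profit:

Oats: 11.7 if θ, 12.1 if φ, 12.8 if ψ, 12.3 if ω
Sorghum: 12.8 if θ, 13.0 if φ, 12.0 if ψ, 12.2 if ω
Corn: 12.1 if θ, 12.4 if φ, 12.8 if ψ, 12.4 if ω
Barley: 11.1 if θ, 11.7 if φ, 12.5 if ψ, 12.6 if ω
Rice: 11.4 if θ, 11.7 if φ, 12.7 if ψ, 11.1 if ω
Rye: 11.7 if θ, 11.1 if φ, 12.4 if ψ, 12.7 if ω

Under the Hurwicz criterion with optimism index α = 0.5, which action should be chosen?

Oats: 0.5·12.8 + 0.5·11.7 = 12.25
Sorghum: 0.5·13.0 + 0.5·12.0 = 12.5
Corn: 0.5·12.8 + 0.5·12.1 = 12.45
Barley: 0.5·12.6 + 0.5·11.1 = 11.85
Rice: 0.5·12.7 + 0.5·11.1 = 11.9
Rye: 0.5·12.7 + 0.5·11.1 = 11.9
Highest Hurwicz score = 12.5 → Sorghum.

Sorghum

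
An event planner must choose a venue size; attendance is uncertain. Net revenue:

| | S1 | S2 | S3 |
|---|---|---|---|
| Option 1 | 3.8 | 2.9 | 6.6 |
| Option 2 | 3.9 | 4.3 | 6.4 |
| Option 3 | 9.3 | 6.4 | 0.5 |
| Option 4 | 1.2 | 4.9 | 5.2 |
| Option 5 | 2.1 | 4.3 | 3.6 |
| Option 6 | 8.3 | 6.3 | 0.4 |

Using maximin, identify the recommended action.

Row minima: Option 1=2.9, Option 2=3.9, Option 3=0.5, Option 4=1.2, Option 5=2.1, Option 6=0.4
Best worst-case = 3.9 → Option 2.

Option 2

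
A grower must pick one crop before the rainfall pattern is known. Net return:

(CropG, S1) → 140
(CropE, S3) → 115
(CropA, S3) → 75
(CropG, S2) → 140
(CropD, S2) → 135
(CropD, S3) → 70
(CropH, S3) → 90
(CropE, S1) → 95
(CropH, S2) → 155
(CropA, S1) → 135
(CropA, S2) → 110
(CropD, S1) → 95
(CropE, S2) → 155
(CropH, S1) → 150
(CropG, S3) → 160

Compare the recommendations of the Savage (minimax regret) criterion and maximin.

Column bests: S1=150, S2=155, S3=160.
CropD regrets: 55, 20, 90 → max 90
CropG regrets: 10, 15, 0 → max 15
CropH regrets: 0, 0, 70 → max 70
CropA regrets: 15, 45, 85 → max 85
CropE regrets: 55, 0, 45 → max 55
Smallest max regret = 15 → CropG.
Row minima: CropD=70, CropG=140, CropH=90, CropA=75, CropE=95
Best worst-case = 140 → CropG.

minimax regret → CropG; maximin → CropG (agree)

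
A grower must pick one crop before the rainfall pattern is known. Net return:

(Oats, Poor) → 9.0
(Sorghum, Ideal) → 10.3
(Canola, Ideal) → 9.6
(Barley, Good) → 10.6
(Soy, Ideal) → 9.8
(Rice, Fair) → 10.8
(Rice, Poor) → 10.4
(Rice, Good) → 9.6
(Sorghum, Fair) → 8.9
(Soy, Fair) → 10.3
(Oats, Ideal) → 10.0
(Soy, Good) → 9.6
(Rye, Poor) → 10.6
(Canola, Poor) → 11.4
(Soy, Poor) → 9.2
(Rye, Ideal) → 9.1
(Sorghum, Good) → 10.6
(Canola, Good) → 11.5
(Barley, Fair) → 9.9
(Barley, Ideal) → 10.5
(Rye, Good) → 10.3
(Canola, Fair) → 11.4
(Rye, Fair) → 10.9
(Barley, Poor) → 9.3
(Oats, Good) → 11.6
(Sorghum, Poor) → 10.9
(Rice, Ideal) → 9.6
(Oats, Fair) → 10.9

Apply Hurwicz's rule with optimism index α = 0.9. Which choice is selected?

Rye: 0.9·10.9 + 0.1·9.1 = 10.72
Rice: 0.9·10.8 + 0.1·9.6 = 10.68
Sorghum: 0.9·10.9 + 0.1·8.9 = 10.7
Oats: 0.9·11.6 + 0.1·9.0 = 11.34
Canola: 0.9·11.5 + 0.1·9.6 = 11.31
Barley: 0.9·10.6 + 0.1·9.3 = 10.47
Soy: 0.9·10.3 + 0.1·9.2 = 10.19
Highest Hurwicz score = 11.34 → Oats.

Oats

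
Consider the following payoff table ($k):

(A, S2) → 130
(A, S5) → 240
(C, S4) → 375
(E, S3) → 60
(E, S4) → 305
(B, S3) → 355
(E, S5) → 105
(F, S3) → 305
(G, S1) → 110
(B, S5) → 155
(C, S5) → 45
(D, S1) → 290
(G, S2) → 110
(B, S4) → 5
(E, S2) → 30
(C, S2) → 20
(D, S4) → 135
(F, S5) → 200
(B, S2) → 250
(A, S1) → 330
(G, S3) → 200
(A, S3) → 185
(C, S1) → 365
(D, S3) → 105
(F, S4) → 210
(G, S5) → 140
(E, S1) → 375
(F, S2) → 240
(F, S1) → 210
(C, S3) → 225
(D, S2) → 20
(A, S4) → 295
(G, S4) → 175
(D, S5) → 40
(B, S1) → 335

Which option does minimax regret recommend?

Column bests: S1=375, S2=250, S3=355, S4=375, S5=240.
A regrets: 45, 120, 170, 80, 0 → max 170
B regrets: 40, 0, 0, 370, 85 → max 370
C regrets: 10, 230, 130, 0, 195 → max 230
D regrets: 85, 230, 250, 240, 200 → max 250
E regrets: 0, 220, 295, 70, 135 → max 295
F regrets: 165, 10, 50, 165, 40 → max 165
G regrets: 265, 140, 155, 200, 100 → max 265
Smallest max regret = 165 → F.

F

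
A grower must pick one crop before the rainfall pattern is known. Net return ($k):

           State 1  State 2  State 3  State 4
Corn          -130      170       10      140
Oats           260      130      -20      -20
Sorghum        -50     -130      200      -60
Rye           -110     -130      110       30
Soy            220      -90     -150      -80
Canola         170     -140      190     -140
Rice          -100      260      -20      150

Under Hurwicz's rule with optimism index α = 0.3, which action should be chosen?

Corn: 0.3·170 + 0.7·(-130) = -40
Oats: 0.3·260 + 0.7·(-20) = 64
Sorghum: 0.3·200 + 0.7·(-130) = -31
Rye: 0.3·110 + 0.7·(-130) = -58
Soy: 0.3·220 + 0.7·(-150) = -39
Canola: 0.3·190 + 0.7·(-140) = -41
Rice: 0.3·260 + 0.7·(-100) = 8
Highest Hurwicz score = 64 → Oats.

Oats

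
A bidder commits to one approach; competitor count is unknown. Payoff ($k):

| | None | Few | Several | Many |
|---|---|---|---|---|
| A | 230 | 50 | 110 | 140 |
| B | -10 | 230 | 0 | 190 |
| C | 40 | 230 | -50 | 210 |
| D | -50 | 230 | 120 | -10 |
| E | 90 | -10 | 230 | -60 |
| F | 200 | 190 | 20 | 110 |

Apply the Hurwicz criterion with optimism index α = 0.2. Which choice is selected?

A: 0.2·230 + 0.8·50 = 86
B: 0.2·230 + 0.8·(-10) = 38
C: 0.2·230 + 0.8·(-50) = 6
D: 0.2·230 + 0.8·(-50) = 6
E: 0.2·230 + 0.8·(-60) = -2
F: 0.2·200 + 0.8·20 = 56
Highest Hurwicz score = 86 → A.

A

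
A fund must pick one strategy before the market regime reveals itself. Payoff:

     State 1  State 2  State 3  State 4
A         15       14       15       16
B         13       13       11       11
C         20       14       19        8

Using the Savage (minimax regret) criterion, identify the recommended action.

Column bests: State 1=20, State 2=14, State 3=19, State 4=16.
A regrets: 5, 0, 4, 0 → max 5
B regrets: 7, 1, 8, 5 → max 8
C regrets: 0, 0, 0, 8 → max 8
Smallest max regret = 5 → A.

A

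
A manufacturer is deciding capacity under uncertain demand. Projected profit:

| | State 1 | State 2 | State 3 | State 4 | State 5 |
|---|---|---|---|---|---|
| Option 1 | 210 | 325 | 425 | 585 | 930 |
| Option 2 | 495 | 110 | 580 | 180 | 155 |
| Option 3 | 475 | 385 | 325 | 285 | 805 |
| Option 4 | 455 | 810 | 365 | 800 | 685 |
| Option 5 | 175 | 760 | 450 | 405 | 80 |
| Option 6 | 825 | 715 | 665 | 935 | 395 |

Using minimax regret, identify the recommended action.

Column bests: State 1=825, State 2=810, State 3=665, State 4=935, State 5=930.
Option 1 regrets: 615, 485, 240, 350, 0 → max 615
Option 2 regrets: 330, 700, 85, 755, 775 → max 775
Option 3 regrets: 350, 425, 340, 650, 125 → max 650
Option 4 regrets: 370, 0, 300, 135, 245 → max 370
Option 5 regrets: 650, 50, 215, 530, 850 → max 850
Option 6 regrets: 0, 95, 0, 0, 535 → max 535
Smallest max regret = 370 → Option 4.

Option 4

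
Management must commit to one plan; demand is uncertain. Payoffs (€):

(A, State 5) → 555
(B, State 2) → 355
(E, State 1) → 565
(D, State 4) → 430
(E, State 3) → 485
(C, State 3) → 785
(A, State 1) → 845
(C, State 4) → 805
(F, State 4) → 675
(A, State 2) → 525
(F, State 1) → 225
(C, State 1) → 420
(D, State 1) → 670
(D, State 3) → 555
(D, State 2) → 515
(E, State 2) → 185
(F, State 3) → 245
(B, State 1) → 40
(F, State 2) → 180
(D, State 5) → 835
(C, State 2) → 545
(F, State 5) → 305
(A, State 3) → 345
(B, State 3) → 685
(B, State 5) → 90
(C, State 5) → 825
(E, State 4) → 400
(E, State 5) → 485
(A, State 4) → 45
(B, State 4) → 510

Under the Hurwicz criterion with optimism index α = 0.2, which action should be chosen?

A: 0.2·845 + 0.8·45 = 205
B: 0.2·685 + 0.8·40 = 169
C: 0.2·825 + 0.8·420 = 501
D: 0.2·835 + 0.8·430 = 511
E: 0.2·565 + 0.8·185 = 261
F: 0.2·675 + 0.8·180 = 279
Highest Hurwicz score = 511 → D.

D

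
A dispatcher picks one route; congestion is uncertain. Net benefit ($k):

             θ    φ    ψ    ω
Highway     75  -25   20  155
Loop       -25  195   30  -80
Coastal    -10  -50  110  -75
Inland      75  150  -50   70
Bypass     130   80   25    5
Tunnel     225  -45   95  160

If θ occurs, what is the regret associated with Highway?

150

Best payoff under θ is 225.
Regret = 225 − 75 = 150.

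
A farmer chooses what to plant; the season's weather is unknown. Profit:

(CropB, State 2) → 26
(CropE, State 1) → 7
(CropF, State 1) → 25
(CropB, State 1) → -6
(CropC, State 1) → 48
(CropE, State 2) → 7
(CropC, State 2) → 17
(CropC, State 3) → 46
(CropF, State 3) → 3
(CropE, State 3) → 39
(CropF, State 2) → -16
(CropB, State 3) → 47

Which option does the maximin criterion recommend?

CropC

Row minima: CropF=-16, CropC=17, CropB=-6, CropE=7
Best worst-case = 17 → CropC.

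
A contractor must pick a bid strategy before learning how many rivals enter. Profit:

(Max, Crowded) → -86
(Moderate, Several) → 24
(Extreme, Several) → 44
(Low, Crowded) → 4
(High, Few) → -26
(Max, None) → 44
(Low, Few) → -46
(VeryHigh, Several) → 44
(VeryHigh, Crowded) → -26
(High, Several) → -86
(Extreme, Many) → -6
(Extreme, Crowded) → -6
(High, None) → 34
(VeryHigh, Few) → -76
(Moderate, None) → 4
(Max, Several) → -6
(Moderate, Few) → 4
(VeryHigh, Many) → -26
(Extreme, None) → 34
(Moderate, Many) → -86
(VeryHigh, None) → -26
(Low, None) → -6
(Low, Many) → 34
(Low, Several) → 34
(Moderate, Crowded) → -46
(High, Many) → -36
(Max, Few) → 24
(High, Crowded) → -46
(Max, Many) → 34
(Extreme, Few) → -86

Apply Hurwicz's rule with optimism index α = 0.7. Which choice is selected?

Low: 0.7·34 + 0.3·(-46) = 10
Moderate: 0.7·24 + 0.3·(-86) = -9
High: 0.7·34 + 0.3·(-86) = -2
VeryHigh: 0.7·44 + 0.3·(-76) = 8
Extreme: 0.7·44 + 0.3·(-86) = 5
Max: 0.7·44 + 0.3·(-86) = 5
Highest Hurwicz score = 10 → Low.

Low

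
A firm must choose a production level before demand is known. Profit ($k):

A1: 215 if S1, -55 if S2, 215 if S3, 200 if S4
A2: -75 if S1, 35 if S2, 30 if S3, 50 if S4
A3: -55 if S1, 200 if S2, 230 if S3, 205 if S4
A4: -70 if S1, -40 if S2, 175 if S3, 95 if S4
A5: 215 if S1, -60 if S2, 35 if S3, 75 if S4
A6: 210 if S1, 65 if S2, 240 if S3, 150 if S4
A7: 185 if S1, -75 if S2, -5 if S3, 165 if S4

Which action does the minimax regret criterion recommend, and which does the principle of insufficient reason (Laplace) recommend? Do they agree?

Column bests: S1=215, S2=200, S3=240, S4=205.
A1 regrets: 0, 255, 25, 5 → max 255
A2 regrets: 290, 165, 210, 155 → max 290
A3 regrets: 270, 0, 10, 0 → max 270
A4 regrets: 285, 240, 65, 110 → max 285
A5 regrets: 0, 260, 205, 130 → max 260
A6 regrets: 5, 135, 0, 55 → max 135
A7 regrets: 30, 275, 245, 40 → max 275
Smallest max regret = 135 → A6.
Row averages: A1=143.75, A2=10, A3=145, A4=40, A5=66.25, A6=166.25, A7=67.5
Highest average = 166.25 → A6.

minimax regret → A6; laplace → A6 (agree)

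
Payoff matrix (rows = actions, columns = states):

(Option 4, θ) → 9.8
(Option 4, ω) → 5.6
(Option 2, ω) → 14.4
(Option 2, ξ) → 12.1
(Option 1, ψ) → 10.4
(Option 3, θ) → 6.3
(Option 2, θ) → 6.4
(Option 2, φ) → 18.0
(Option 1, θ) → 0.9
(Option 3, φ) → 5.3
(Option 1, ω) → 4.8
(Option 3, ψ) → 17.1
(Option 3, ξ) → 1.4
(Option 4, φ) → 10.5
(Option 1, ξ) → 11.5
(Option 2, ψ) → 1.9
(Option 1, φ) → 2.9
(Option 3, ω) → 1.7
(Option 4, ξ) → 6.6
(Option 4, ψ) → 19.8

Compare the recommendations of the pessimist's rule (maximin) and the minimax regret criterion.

maximin → Option 4; minimax regret → Option 4 (agree)

Row minima: Option 1=0.9, Option 2=1.9, Option 3=1.4, Option 4=5.6
Best worst-case = 5.6 → Option 4.
Column bests: θ=9.8, φ=18.0, ψ=19.8, ω=14.4, ξ=12.1.
Option 1 regrets: 8.9, 15.1, 9.4, 9.6, 0.6 → max 15.1
Option 2 regrets: 3.4, 0.0, 17.9, 0.0, 0.0 → max 17.9
Option 3 regrets: 3.5, 12.7, 2.7, 12.7, 10.7 → max 12.7
Option 4 regrets: 0.0, 7.5, 0.0, 8.8, 5.5 → max 8.8
Smallest max regret = 8.8 → Option 4.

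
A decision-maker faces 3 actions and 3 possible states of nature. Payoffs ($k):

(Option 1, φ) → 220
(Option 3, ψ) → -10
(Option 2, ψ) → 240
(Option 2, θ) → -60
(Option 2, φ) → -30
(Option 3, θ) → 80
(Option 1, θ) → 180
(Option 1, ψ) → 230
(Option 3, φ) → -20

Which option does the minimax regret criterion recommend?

Column bests: θ=180, φ=220, ψ=240.
Option 1 regrets: 0, 0, 10 → max 10
Option 2 regrets: 240, 250, 0 → max 250
Option 3 regrets: 100, 240, 250 → max 250
Smallest max regret = 10 → Option 1.

Option 1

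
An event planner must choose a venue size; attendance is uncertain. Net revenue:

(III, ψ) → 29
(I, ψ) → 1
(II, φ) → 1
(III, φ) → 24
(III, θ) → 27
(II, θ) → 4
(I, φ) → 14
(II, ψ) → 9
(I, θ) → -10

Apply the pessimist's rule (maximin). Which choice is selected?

III

Row minima: I=-10, II=1, III=24
Best worst-case = 24 → III.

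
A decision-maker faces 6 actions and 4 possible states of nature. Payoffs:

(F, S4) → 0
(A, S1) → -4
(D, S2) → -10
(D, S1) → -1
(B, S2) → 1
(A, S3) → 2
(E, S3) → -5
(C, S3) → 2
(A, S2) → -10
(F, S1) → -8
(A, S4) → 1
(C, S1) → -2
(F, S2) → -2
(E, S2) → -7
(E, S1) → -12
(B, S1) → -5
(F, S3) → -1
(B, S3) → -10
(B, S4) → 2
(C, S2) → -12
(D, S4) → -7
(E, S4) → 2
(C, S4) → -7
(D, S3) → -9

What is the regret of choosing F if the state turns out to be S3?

3

Best payoff under S3 is 2.
Regret = 2 − (-1) = 3.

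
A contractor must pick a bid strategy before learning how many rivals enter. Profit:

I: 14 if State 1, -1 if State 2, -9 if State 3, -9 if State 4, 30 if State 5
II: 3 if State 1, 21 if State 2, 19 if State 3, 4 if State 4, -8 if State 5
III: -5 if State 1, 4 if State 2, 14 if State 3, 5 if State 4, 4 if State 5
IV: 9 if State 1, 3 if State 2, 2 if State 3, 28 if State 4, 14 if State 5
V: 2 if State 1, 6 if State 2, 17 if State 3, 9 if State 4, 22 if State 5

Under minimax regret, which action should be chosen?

Column bests: State 1=14, State 2=21, State 3=19, State 4=28, State 5=30.
I regrets: 0, 22, 28, 37, 0 → max 37
II regrets: 11, 0, 0, 24, 38 → max 38
III regrets: 19, 17, 5, 23, 26 → max 26
IV regrets: 5, 18, 17, 0, 16 → max 18
V regrets: 12, 15, 2, 19, 8 → max 19
Smallest max regret = 18 → IV.

IV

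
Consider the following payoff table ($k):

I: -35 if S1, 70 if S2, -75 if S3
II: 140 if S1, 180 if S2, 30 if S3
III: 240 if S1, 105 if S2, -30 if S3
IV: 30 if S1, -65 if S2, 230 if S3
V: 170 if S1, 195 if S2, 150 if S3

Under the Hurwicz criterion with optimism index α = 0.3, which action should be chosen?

I: 0.3·70 + 0.7·(-75) = -31.5
II: 0.3·180 + 0.7·30 = 75
III: 0.3·240 + 0.7·(-30) = 51
IV: 0.3·230 + 0.7·(-65) = 23.5
V: 0.3·195 + 0.7·150 = 163.5
Highest Hurwicz score = 163.5 → V.

V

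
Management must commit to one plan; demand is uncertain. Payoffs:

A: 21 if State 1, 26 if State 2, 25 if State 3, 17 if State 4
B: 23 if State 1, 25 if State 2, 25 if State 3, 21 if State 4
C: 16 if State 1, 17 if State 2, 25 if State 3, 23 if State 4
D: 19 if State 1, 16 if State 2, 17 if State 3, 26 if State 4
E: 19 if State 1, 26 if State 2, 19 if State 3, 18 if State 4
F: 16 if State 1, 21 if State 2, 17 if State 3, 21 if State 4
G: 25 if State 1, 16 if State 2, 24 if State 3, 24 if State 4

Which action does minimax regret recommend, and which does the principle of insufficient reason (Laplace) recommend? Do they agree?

minimax regret → B; laplace → B (agree)

Column bests: State 1=25, State 2=26, State 3=25, State 4=26.
A regrets: 4, 0, 0, 9 → max 9
B regrets: 2, 1, 0, 5 → max 5
C regrets: 9, 9, 0, 3 → max 9
D regrets: 6, 10, 8, 0 → max 10
E regrets: 6, 0, 6, 8 → max 8
F regrets: 9, 5, 8, 5 → max 9
G regrets: 0, 10, 1, 2 → max 10
Smallest max regret = 5 → B.
Row averages: A=22.25, B=23.5, C=20.25, D=19.5, E=20.5, F=18.75, G=22.25
Highest average = 23.5 → B.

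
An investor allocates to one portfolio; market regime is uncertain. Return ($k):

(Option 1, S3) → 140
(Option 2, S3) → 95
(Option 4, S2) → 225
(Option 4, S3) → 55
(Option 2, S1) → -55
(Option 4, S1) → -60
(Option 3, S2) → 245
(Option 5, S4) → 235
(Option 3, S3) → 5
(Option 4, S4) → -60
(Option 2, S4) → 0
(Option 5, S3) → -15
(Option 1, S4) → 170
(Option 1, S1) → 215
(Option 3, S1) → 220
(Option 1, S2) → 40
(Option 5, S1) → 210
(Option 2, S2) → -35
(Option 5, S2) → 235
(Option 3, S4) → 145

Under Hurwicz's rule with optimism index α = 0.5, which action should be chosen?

Option 1

Option 1: 0.5·215 + 0.5·40 = 127.5
Option 2: 0.5·95 + 0.5·(-55) = 20
Option 3: 0.5·245 + 0.5·5 = 125
Option 4: 0.5·225 + 0.5·(-60) = 82.5
Option 5: 0.5·235 + 0.5·(-15) = 110
Highest Hurwicz score = 127.5 → Option 1.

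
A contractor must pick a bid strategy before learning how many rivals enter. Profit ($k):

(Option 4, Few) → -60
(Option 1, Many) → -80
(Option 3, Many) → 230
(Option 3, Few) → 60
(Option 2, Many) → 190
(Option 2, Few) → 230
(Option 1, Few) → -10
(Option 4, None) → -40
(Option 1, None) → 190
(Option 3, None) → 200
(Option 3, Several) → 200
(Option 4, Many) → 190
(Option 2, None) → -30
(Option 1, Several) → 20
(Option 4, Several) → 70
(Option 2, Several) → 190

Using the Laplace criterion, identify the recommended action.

Option 3

Row averages: Option 1=30, Option 2=145, Option 3=172.5, Option 4=40
Highest average = 172.5 → Option 3.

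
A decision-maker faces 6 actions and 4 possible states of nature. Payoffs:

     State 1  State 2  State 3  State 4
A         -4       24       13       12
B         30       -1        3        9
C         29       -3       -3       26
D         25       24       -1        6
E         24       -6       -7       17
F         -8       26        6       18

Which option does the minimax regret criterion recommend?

D

Column bests: State 1=30, State 2=26, State 3=13, State 4=26.
A regrets: 34, 2, 0, 14 → max 34
B regrets: 0, 27, 10, 17 → max 27
C regrets: 1, 29, 16, 0 → max 29
D regrets: 5, 2, 14, 20 → max 20
E regrets: 6, 32, 20, 9 → max 32
F regrets: 38, 0, 7, 8 → max 38
Smallest max regret = 20 → D.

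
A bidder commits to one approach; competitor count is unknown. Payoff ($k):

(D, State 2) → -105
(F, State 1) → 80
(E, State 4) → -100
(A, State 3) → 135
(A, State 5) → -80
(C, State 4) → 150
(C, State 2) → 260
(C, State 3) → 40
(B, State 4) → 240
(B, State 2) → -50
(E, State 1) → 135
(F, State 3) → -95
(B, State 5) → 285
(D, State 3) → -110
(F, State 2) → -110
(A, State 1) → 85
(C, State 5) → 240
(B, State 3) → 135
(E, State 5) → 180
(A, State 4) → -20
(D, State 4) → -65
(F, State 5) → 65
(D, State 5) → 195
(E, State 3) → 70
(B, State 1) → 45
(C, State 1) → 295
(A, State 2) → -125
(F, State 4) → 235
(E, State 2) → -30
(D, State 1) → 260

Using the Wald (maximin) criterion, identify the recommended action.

Row minima: A=-125, B=-50, C=40, D=-110, E=-100, F=-110
Best worst-case = 40 → C.

C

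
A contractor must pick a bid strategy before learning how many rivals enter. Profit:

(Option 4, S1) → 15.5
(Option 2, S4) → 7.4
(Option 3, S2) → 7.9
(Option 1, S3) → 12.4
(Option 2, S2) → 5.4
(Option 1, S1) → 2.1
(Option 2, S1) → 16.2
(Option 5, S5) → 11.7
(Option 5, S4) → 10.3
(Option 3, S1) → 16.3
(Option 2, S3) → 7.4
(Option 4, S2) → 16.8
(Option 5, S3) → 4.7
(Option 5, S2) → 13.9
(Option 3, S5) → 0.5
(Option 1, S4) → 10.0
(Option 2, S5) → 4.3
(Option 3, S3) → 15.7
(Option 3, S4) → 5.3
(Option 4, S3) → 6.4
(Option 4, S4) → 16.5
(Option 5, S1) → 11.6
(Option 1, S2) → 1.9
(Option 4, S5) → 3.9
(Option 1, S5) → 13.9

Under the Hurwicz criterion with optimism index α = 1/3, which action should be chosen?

Option 1: 1/3·13.9 + 2/3·1.9 = 5.9
Option 2: 1/3·16.2 + 2/3·4.3 = 124/15
Option 3: 1/3·16.3 + 2/3·0.5 = 173/30
Option 4: 1/3·16.8 + 2/3·3.9 = 8.2
Option 5: 1/3·13.9 + 2/3·4.7 = 233/30
Highest Hurwicz score = 124/15 → Option 2.

Option 2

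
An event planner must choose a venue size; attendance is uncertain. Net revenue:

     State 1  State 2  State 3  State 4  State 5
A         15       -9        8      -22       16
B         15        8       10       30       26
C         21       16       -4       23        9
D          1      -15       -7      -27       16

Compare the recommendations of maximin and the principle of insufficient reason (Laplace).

Row minima: A=-22, B=8, C=-4, D=-27
Best worst-case = 8 → B.
Row averages: A=1.6, B=17.8, C=13, D=-6.4
Highest average = 17.8 → B.

maximin → B; laplace → B (agree)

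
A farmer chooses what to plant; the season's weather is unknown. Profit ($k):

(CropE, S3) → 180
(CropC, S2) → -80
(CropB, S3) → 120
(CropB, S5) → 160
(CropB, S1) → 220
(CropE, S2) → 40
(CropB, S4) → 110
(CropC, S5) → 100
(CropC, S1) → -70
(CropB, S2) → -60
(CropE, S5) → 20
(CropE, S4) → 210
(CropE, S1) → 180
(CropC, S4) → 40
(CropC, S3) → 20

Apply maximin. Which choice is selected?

CropE

Row minima: CropC=-80, CropB=-60, CropE=20
Best worst-case = 20 → CropE.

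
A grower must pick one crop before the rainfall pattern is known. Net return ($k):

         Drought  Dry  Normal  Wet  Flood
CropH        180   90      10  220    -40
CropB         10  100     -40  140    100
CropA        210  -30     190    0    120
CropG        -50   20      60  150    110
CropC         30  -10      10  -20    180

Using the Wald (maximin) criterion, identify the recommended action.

CropC

Row minima: CropH=-40, CropB=-40, CropA=-30, CropG=-50, CropC=-20
Best worst-case = -20 → CropC.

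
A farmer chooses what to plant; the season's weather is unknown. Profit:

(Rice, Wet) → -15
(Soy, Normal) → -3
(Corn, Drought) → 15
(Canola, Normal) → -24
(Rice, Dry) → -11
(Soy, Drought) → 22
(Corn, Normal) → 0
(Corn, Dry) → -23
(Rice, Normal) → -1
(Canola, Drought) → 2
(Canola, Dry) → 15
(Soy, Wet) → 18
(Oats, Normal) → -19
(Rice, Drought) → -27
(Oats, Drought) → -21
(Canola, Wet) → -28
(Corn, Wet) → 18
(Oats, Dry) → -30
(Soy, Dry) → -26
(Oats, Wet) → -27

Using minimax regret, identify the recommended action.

Column bests: Drought=22, Dry=15, Normal=0, Wet=18.
Corn regrets: 7, 38, 0, 0 → max 38
Rice regrets: 49, 26, 1, 33 → max 49
Canola regrets: 20, 0, 24, 46 → max 46
Oats regrets: 43, 45, 19, 45 → max 45
Soy regrets: 0, 41, 3, 0 → max 41
Smallest max regret = 38 → Corn.

Corn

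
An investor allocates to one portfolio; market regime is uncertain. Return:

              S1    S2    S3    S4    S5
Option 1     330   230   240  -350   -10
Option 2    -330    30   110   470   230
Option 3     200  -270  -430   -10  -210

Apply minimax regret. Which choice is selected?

Option 2

Column bests: S1=330, S2=230, S3=240, S4=470, S5=230.
Option 1 regrets: 0, 0, 0, 820, 240 → max 820
Option 2 regrets: 660, 200, 130, 0, 0 → max 660
Option 3 regrets: 130, 500, 670, 480, 440 → max 670
Smallest max regret = 660 → Option 2.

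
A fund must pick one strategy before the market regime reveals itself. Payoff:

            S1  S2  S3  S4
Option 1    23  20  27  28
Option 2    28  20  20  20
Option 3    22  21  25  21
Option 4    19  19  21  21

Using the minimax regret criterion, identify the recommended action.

Option 1

Column bests: S1=28, S2=21, S3=27, S4=28.
Option 1 regrets: 5, 1, 0, 0 → max 5
Option 2 regrets: 0, 1, 7, 8 → max 8
Option 3 regrets: 6, 0, 2, 7 → max 7
Option 4 regrets: 9, 2, 6, 7 → max 9
Smallest max regret = 5 → Option 1.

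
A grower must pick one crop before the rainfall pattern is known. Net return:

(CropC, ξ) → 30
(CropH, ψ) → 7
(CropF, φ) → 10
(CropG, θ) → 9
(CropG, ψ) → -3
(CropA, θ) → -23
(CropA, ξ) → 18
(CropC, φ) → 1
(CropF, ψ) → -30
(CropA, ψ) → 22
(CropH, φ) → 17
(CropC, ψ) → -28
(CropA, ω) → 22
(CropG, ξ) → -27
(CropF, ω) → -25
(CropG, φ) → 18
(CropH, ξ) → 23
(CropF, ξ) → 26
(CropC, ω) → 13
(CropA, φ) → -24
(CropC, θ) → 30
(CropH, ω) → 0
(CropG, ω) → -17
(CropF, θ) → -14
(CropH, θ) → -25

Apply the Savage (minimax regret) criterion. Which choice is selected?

CropC

Column bests: θ=30, φ=18, ψ=22, ω=22, ξ=30.
CropG regrets: 21, 0, 25, 39, 57 → max 57
CropC regrets: 0, 17, 50, 9, 0 → max 50
CropF regrets: 44, 8, 52, 47, 4 → max 52
CropA regrets: 53, 42, 0, 0, 12 → max 53
CropH regrets: 55, 1, 15, 22, 7 → max 55
Smallest max regret = 50 → CropC.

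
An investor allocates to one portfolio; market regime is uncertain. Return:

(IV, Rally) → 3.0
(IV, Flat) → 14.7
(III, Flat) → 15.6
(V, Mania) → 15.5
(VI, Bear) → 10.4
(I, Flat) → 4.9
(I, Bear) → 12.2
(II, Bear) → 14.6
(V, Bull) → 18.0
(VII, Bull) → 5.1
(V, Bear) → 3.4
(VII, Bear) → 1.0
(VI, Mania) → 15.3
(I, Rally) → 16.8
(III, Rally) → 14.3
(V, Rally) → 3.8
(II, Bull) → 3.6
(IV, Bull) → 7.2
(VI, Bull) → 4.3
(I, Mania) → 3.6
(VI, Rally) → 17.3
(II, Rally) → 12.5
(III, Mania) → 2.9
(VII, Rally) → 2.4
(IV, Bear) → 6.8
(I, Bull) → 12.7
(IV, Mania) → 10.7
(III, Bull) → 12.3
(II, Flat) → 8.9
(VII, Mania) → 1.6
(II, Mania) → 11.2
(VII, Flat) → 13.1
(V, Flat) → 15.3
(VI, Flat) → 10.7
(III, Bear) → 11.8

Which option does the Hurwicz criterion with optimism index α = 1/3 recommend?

VI

I: 1/3·16.8 + 2/3·3.6 = 8
II: 1/3·14.6 + 2/3·3.6 = 109/15
III: 1/3·15.6 + 2/3·2.9 = 107/15
IV: 1/3·14.7 + 2/3·3.0 = 6.9
V: 1/3·18.0 + 2/3·3.4 = 124/15
VI: 1/3·17.3 + 2/3·4.3 = 259/30
VII: 1/3·13.1 + 2/3·1.0 = 151/30
Highest Hurwicz score = 259/30 → VI.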